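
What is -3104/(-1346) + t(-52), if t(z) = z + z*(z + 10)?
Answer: 1436388/673 ≈ 2134.3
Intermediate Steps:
t(z) = z + z*(10 + z)
-3104/(-1346) + t(-52) = -3104/(-1346) - 52*(11 - 52) = -3104*(-1/1346) - 52*(-41) = 1552/673 + 2132 = 1436388/673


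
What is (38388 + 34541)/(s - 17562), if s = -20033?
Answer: -72929/37595 ≈ -1.9399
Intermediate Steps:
(38388 + 34541)/(s - 17562) = (38388 + 34541)/(-20033 - 17562) = 72929/(-37595) = 72929*(-1/37595) = -72929/37595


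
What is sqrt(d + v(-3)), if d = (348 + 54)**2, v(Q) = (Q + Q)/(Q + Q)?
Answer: sqrt(161605) ≈ 402.00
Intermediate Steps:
v(Q) = 1 (v(Q) = (2*Q)/((2*Q)) = (2*Q)*(1/(2*Q)) = 1)
d = 161604 (d = 402**2 = 161604)
sqrt(d + v(-3)) = sqrt(161604 + 1) = sqrt(161605)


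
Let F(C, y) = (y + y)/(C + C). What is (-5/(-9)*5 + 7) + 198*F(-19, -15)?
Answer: 28402/171 ≈ 166.09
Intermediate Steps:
F(C, y) = y/C (F(C, y) = (2*y)/((2*C)) = (2*y)*(1/(2*C)) = y/C)
(-5/(-9)*5 + 7) + 198*F(-19, -15) = (-5/(-9)*5 + 7) + 198*(-15/(-19)) = (-5*(-1/9)*5 + 7) + 198*(-15*(-1/19)) = ((5/9)*5 + 7) + 198*(15/19) = (25/9 + 7) + 2970/19 = 88/9 + 2970/19 = 28402/171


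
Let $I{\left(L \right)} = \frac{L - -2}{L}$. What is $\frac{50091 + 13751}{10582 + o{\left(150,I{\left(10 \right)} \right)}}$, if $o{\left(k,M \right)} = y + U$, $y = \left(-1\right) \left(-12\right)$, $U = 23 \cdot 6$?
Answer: $\frac{31921}{5366} \approx 5.9488$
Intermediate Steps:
$I{\left(L \right)} = \frac{2 + L}{L}$ ($I{\left(L \right)} = \frac{L + 2}{L} = \frac{2 + L}{L}$)
$U = 138$
$y = 12$
$o{\left(k,M \right)} = 150$ ($o{\left(k,M \right)} = 12 + 138 = 150$)
$\frac{50091 + 13751}{10582 + o{\left(150,I{\left(10 \right)} \right)}} = \frac{50091 + 13751}{10582 + 150} = \frac{63842}{10732} = 63842 \cdot \frac{1}{10732} = \frac{31921}{5366}$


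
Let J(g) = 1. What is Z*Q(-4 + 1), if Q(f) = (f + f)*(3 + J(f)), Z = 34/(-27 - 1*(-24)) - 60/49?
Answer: 14768/49 ≈ 301.39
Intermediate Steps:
Z = -1846/147 (Z = 34/(-27 + 24) - 60*1/49 = 34/(-3) - 60/49 = 34*(-⅓) - 60/49 = -34/3 - 60/49 = -1846/147 ≈ -12.558)
Q(f) = 8*f (Q(f) = (f + f)*(3 + 1) = (2*f)*4 = 8*f)
Z*Q(-4 + 1) = -14768*(-4 + 1)/147 = -14768*(-3)/147 = -1846/147*(-24) = 14768/49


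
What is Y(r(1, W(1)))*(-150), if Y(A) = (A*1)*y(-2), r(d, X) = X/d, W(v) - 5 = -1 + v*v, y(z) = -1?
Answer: 750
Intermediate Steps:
W(v) = 4 + v**2 (W(v) = 5 + (-1 + v*v) = 5 + (-1 + v**2) = 4 + v**2)
Y(A) = -A (Y(A) = (A*1)*(-1) = A*(-1) = -A)
Y(r(1, W(1)))*(-150) = -(4 + 1**2)/1*(-150) = -(4 + 1)*(-150) = -5*(-150) = 750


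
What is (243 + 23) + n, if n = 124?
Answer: 390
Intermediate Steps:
(243 + 23) + n = (243 + 23) + 124 = 266 + 124 = 390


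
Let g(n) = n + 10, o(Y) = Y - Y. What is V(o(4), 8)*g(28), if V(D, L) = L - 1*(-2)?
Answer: 380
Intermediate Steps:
o(Y) = 0
g(n) = 10 + n
V(D, L) = 2 + L (V(D, L) = L + 2 = 2 + L)
V(o(4), 8)*g(28) = (2 + 8)*(10 + 28) = 10*38 = 380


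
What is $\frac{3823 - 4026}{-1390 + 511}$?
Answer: $\frac{203}{879} \approx 0.23094$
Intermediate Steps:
$\frac{3823 - 4026}{-1390 + 511} = - \frac{203}{-879} = \left(-203\right) \left(- \frac{1}{879}\right) = \frac{203}{879}$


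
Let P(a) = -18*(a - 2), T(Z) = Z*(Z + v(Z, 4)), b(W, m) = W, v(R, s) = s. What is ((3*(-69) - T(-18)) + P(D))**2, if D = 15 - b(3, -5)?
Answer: 408321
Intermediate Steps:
T(Z) = Z*(4 + Z) (T(Z) = Z*(Z + 4) = Z*(4 + Z))
D = 12 (D = 15 - 1*3 = 15 - 3 = 12)
P(a) = 36 - 18*a (P(a) = -18*(-2 + a) = 36 - 18*a)
((3*(-69) - T(-18)) + P(D))**2 = ((3*(-69) - (-18)*(4 - 18)) + (36 - 18*12))**2 = ((-207 - (-18)*(-14)) + (36 - 216))**2 = ((-207 - 1*252) - 180)**2 = ((-207 - 252) - 180)**2 = (-459 - 180)**2 = (-639)**2 = 408321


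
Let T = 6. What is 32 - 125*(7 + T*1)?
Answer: -1593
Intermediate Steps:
32 - 125*(7 + T*1) = 32 - 125*(7 + 6*1) = 32 - 125*(7 + 6) = 32 - 125*13 = 32 - 1625 = -1593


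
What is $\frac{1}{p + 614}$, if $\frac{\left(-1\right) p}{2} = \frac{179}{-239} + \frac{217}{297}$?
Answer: $\frac{70983}{43586162} \approx 0.0016286$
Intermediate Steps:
$p = \frac{2600}{70983}$ ($p = - 2 \left(\frac{179}{-239} + \frac{217}{297}\right) = - 2 \left(179 \left(- \frac{1}{239}\right) + 217 \cdot \frac{1}{297}\right) = - 2 \left(- \frac{179}{239} + \frac{217}{297}\right) = \left(-2\right) \left(- \frac{1300}{70983}\right) = \frac{2600}{70983} \approx 0.036628$)
$\frac{1}{p + 614} = \frac{1}{\frac{2600}{70983} + 614} = \frac{1}{\frac{43586162}{70983}} = \frac{70983}{43586162}$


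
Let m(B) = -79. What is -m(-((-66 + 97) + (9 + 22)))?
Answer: 79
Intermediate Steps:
-m(-((-66 + 97) + (9 + 22))) = -1*(-79) = 79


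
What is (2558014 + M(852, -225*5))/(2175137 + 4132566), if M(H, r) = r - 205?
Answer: 2556684/6307703 ≈ 0.40533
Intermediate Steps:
M(H, r) = -205 + r
(2558014 + M(852, -225*5))/(2175137 + 4132566) = (2558014 + (-205 - 225*5))/(2175137 + 4132566) = (2558014 + (-205 - 1125))/6307703 = (2558014 - 1330)*(1/6307703) = 2556684*(1/6307703) = 2556684/6307703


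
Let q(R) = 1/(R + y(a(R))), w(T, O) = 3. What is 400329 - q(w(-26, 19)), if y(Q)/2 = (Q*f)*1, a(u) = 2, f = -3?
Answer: 3602962/9 ≈ 4.0033e+5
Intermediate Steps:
y(Q) = -6*Q (y(Q) = 2*((Q*(-3))*1) = 2*(-3*Q*1) = 2*(-3*Q) = -6*Q)
q(R) = 1/(-12 + R) (q(R) = 1/(R - 6*2) = 1/(R - 12) = 1/(-12 + R))
400329 - q(w(-26, 19)) = 400329 - 1/(-12 + 3) = 400329 - 1/(-9) = 400329 - 1*(-1/9) = 400329 + 1/9 = 3602962/9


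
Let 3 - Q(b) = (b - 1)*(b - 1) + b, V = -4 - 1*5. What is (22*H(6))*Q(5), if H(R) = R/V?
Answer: 264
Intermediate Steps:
V = -9 (V = -4 - 5 = -9)
H(R) = -R/9 (H(R) = R/(-9) = R*(-⅑) = -R/9)
Q(b) = 3 - b - (-1 + b)² (Q(b) = 3 - ((b - 1)*(b - 1) + b) = 3 - ((-1 + b)*(-1 + b) + b) = 3 - ((-1 + b)² + b) = 3 - (b + (-1 + b)²) = 3 + (-b - (-1 + b)²) = 3 - b - (-1 + b)²)
(22*H(6))*Q(5) = (22*(-⅑*6))*(2 + 5 - 1*5²) = (22*(-⅔))*(2 + 5 - 1*25) = -44*(2 + 5 - 25)/3 = -44/3*(-18) = 264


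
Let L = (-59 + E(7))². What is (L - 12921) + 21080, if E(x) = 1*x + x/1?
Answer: 10184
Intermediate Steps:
E(x) = 2*x (E(x) = x + x*1 = x + x = 2*x)
L = 2025 (L = (-59 + 2*7)² = (-59 + 14)² = (-45)² = 2025)
(L - 12921) + 21080 = (2025 - 12921) + 21080 = -10896 + 21080 = 10184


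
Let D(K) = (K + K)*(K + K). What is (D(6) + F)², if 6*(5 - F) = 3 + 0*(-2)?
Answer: 88209/4 ≈ 22052.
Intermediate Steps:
D(K) = 4*K² (D(K) = (2*K)*(2*K) = 4*K²)
F = 9/2 (F = 5 - (3 + 0*(-2))/6 = 5 - (3 + 0)/6 = 5 - ⅙*3 = 5 - ½ = 9/2 ≈ 4.5000)
(D(6) + F)² = (4*6² + 9/2)² = (4*36 + 9/2)² = (144 + 9/2)² = (297/2)² = 88209/4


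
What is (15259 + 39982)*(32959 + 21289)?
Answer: 2996713768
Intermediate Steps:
(15259 + 39982)*(32959 + 21289) = 55241*54248 = 2996713768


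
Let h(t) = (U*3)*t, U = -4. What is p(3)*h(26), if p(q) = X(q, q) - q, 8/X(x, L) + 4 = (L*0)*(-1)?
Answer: 1560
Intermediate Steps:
X(x, L) = -2 (X(x, L) = 8/(-4 + (L*0)*(-1)) = 8/(-4 + 0*(-1)) = 8/(-4 + 0) = 8/(-4) = 8*(-¼) = -2)
h(t) = -12*t (h(t) = (-4*3)*t = -12*t)
p(q) = -2 - q
p(3)*h(26) = (-2 - 1*3)*(-12*26) = (-2 - 3)*(-312) = -5*(-312) = 1560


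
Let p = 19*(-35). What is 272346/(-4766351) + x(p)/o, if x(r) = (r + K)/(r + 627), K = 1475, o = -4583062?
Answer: -23713463093433/415045160788478 ≈ -0.057135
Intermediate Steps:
p = -665
x(r) = (1475 + r)/(627 + r) (x(r) = (r + 1475)/(r + 627) = (1475 + r)/(627 + r))
272346/(-4766351) + x(p)/o = 272346/(-4766351) + ((1475 - 665)/(627 - 665))/(-4583062) = 272346*(-1/4766351) + (810/(-38))*(-1/4583062) = -272346/4766351 - 1/38*810*(-1/4583062) = -272346/4766351 - 405/19*(-1/4583062) = -272346/4766351 + 405/87078178 = -23713463093433/415045160788478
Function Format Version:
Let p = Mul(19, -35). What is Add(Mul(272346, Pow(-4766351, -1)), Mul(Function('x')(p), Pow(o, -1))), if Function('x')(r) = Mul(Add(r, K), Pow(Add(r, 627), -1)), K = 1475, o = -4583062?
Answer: Rational(-23713463093433, 415045160788478) ≈ -0.057135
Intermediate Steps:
p = -665
Function('x')(r) = Mul(Pow(Add(627, r), -1), Add(1475, r)) (Function('x')(r) = Mul(Add(r, 1475), Pow(Add(r, 627), -1)) = Mul(Add(1475, r), Pow(Add(627, r), -1)) = Mul(Pow(Add(627, r), -1), Add(1475, r)))
Add(Mul(272346, Pow(-4766351, -1)), Mul(Function('x')(p), Pow(o, -1))) = Add(Mul(272346, Pow(-4766351, -1)), Mul(Mul(Pow(Add(627, -665), -1), Add(1475, -665)), Pow(-4583062, -1))) = Add(Mul(272346, Rational(-1, 4766351)), Mul(Mul(Pow(-38, -1), 810), Rational(-1, 4583062))) = Add(Rational(-272346, 4766351), Mul(Mul(Rational(-1, 38), 810), Rational(-1, 4583062))) = Add(Rational(-272346, 4766351), Mul(Rational(-405, 19), Rational(-1, 4583062))) = Add(Rational(-272346, 4766351), Rational(405, 87078178)) = Rational(-23713463093433, 415045160788478)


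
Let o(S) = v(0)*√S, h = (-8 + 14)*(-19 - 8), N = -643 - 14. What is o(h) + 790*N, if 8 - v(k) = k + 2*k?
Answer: -519030 + 72*I*√2 ≈ -5.1903e+5 + 101.82*I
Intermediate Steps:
v(k) = 8 - 3*k (v(k) = 8 - (k + 2*k) = 8 - 3*k)
N = -657
h = -162 (h = 6*(-27) = -162)
o(S) = 8*√S (o(S) = (8 - 3*0)*√S = (8 + 0)*√S = 8*√S)
o(h) + 790*N = 8*√(-162) + 790*(-657) = 8*(9*I*√2) - 519030 = 72*I*√2 - 519030 = -519030 + 72*I*√2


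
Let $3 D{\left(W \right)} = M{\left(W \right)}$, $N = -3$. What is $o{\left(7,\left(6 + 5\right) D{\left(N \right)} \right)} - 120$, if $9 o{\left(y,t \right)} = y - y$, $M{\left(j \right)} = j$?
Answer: $-120$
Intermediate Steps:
$D{\left(W \right)} = \frac{W}{3}$
$o{\left(y,t \right)} = 0$ ($o{\left(y,t \right)} = \frac{y - y}{9} = \frac{1}{9} \cdot 0 = 0$)
$o{\left(7,\left(6 + 5\right) D{\left(N \right)} \right)} - 120 = 0 - 120 = -120$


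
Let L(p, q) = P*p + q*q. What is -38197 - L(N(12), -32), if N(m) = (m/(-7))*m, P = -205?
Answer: -304067/7 ≈ -43438.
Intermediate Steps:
N(m) = -m²/7 (N(m) = (m*(-⅐))*m = (-m/7)*m = -m²/7)
L(p, q) = q² - 205*p (L(p, q) = -205*p + q*q = -205*p + q² = q² - 205*p)
-38197 - L(N(12), -32) = -38197 - ((-32)² - (-205)*12²/7) = -38197 - (1024 - (-205)*144/7) = -38197 - (1024 - 205*(-144/7)) = -38197 - (1024 + 29520/7) = -38197 - 1*36688/7 = -38197 - 36688/7 = -304067/7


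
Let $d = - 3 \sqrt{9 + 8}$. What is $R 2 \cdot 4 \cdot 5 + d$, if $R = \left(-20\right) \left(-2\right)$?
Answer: $1600 - 3 \sqrt{17} \approx 1587.6$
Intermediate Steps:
$d = - 3 \sqrt{17} \approx -12.369$
$R = 40$
$R 2 \cdot 4 \cdot 5 + d = 40 \cdot 2 \cdot 4 \cdot 5 - 3 \sqrt{17} = 40 \cdot 8 \cdot 5 - 3 \sqrt{17} = 40 \cdot 40 - 3 \sqrt{17} = 1600 - 3 \sqrt{17}$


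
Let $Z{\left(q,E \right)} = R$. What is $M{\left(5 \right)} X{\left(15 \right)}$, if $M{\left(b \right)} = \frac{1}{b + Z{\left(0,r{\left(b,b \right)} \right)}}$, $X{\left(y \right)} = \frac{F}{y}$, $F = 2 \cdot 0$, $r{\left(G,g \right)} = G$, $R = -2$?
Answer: $0$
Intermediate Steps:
$F = 0$
$Z{\left(q,E \right)} = -2$
$X{\left(y \right)} = 0$ ($X{\left(y \right)} = \frac{0}{y} = 0$)
$M{\left(b \right)} = \frac{1}{-2 + b}$ ($M{\left(b \right)} = \frac{1}{b - 2} = \frac{1}{-2 + b}$)
$M{\left(5 \right)} X{\left(15 \right)} = \frac{1}{-2 + 5} \cdot 0 = \frac{1}{3} \cdot 0 = 0$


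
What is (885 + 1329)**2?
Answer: 4901796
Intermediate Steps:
(885 + 1329)**2 = 2214**2 = 4901796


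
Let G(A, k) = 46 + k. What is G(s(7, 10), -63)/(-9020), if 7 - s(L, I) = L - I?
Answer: 17/9020 ≈ 0.0018847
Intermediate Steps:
s(L, I) = 7 + I - L (s(L, I) = 7 - (L - I) = 7 + (I - L) = 7 + I - L)
G(s(7, 10), -63)/(-9020) = (46 - 63)/(-9020) = -17*(-1/9020) = 17/9020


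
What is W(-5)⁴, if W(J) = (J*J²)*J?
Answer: 152587890625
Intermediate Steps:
W(J) = J⁴ (W(J) = J³*J = J⁴)
W(-5)⁴ = ((-5)⁴)⁴ = 625⁴ = 152587890625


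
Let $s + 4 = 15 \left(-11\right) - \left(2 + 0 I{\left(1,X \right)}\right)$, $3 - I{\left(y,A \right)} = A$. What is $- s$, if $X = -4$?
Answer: $171$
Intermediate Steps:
$I{\left(y,A \right)} = 3 - A$
$s = -171$ ($s = -4 + \left(15 \left(-11\right) - \left(2 + 0 \left(3 - -4\right)\right)\right) = -4 - 167 = -171$)
$- s = \left(-1\right) \left(-171\right) = 171$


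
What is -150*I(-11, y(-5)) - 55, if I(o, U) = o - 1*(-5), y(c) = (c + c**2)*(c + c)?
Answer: 845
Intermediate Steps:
y(c) = 2*c*(c + c**2) (y(c) = (c + c**2)*(2*c) = 2*c*(c + c**2))
I(o, U) = 5 + o (I(o, U) = o + 5 = 5 + o)
-150*I(-11, y(-5)) - 55 = -150*(5 - 11) - 55 = -150*(-6) - 55 = 900 - 55 = 845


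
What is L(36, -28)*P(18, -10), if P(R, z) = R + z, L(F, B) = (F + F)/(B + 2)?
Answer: -288/13 ≈ -22.154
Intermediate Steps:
L(F, B) = 2*F/(2 + B) (L(F, B) = (2*F)/(2 + B) = 2*F/(2 + B))
L(36, -28)*P(18, -10) = (2*36/(2 - 28))*(18 - 10) = (2*36/(-26))*8 = (2*36*(-1/26))*8 = -36/13*8 = -288/13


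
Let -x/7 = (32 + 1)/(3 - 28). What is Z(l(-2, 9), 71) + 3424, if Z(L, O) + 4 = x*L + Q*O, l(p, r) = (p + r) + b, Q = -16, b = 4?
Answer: 59641/25 ≈ 2385.6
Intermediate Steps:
x = 231/25 (x = -7*(32 + 1)/(3 - 28) = -231/(-25) = -231*(-1)/25 = -7*(-33/25) = 231/25 ≈ 9.2400)
l(p, r) = 4 + p + r (l(p, r) = (p + r) + 4 = 4 + p + r)
Z(L, O) = -4 - 16*O + 231*L/25 (Z(L, O) = -4 + (231*L/25 - 16*O) = -4 + (-16*O + 231*L/25) = -4 - 16*O + 231*L/25)
Z(l(-2, 9), 71) + 3424 = (-4 - 16*71 + 231*(4 - 2 + 9)/25) + 3424 = (-4 - 1136 + (231/25)*11) + 3424 = (-4 - 1136 + 2541/25) + 3424 = -25959/25 + 3424 = 59641/25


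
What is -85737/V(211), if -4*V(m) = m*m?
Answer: 342948/44521 ≈ 7.7031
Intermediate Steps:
V(m) = -m**2/4 (V(m) = -m*m/4 = -m**2/4)
-85737/V(211) = -85737/((-1/4*211**2)) = -85737/((-1/4*44521)) = -85737/(-44521/4) = -85737*(-4/44521) = 342948/44521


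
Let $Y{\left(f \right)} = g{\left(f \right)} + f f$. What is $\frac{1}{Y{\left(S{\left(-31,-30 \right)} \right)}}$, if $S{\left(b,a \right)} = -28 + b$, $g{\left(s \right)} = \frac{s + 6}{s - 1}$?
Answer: $\frac{60}{208913} \approx 0.0002872$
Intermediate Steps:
$g{\left(s \right)} = \frac{6 + s}{-1 + s}$
$Y{\left(f \right)} = f^{2} + \frac{6 + f}{-1 + f}$ ($Y{\left(f \right)} = \frac{6 + f}{-1 + f} + f f = \frac{6 + f}{-1 + f} + f^{2} = f^{2} + \frac{6 + f}{-1 + f}$)
$\frac{1}{Y{\left(S{\left(-31,-30 \right)} \right)}} = \frac{1}{\frac{1}{-1 - 59} \left(6 - 59 + \left(-28 - 31\right)^{2} \left(-1 - 59\right)\right)} = \frac{1}{\frac{1}{-1 - 59} \left(6 - 59 + \left(-59\right)^{2} \left(-1 - 59\right)\right)} = \frac{1}{\frac{1}{-60} \left(6 - 59 + 3481 \left(-60\right)\right)} = \frac{1}{\left(- \frac{1}{60}\right) \left(6 - 59 - 208860\right)} = \frac{1}{\left(- \frac{1}{60}\right) \left(-208913\right)} = \frac{1}{\frac{208913}{60}} = \frac{60}{208913}$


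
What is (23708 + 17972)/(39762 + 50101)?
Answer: 41680/89863 ≈ 0.46382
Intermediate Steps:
(23708 + 17972)/(39762 + 50101) = 41680/89863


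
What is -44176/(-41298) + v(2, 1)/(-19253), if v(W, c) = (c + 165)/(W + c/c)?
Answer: 141372562/132518399 ≈ 1.0668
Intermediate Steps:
v(W, c) = (165 + c)/(1 + W) (v(W, c) = (165 + c)/(W + 1) = (165 + c)/(1 + W))
-44176/(-41298) + v(2, 1)/(-19253) = -44176/(-41298) + ((165 + 1)/(1 + 2))/(-19253) = -44176*(-1/41298) + (166/3)*(-1/19253) = 22088/20649 + ((⅓)*166)*(-1/19253) = 22088/20649 + (166/3)*(-1/19253) = 22088/20649 - 166/57759 = 141372562/132518399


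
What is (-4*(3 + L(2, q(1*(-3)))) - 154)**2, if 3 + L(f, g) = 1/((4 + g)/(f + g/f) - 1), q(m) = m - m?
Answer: 24964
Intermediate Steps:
q(m) = 0
L(f, g) = -3 + 1/(-1 + (4 + g)/(f + g/f)) (L(f, g) = -3 + 1/((4 + g)/(f + g/f) - 1) = -3 + 1/(-1 + (4 + g)/(f + g/f)))
(-4*(3 + L(2, q(1*(-3)))) - 154)**2 = (-4*(3 + (-4*0 - 4*2**2 + 12*2 + 3*2*0)/(0 + 2**2 - 4*2 - 1*2*0)) - 154)**2 = (-4*(3 + (0 - 4*4 + 24 + 0)/(0 + 4 - 8 + 0)) - 154)**2 = (-4*(3 + (0 - 16 + 24 + 0)/(-4)) - 154)**2 = (-4*(3 - 1/4*8) - 154)**2 = (-4*(3 - 2) - 154)**2 = (-4*1 - 154)**2 = (-4 - 154)**2 = (-158)**2 = 24964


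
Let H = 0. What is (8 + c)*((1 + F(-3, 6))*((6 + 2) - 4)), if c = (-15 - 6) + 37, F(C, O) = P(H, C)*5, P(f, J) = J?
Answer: -1344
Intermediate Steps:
F(C, O) = 5*C (F(C, O) = C*5 = 5*C)
c = 16 (c = -21 + 37 = 16)
(8 + c)*((1 + F(-3, 6))*((6 + 2) - 4)) = (8 + 16)*((1 + 5*(-3))*((6 + 2) - 4)) = 24*((1 - 15)*(8 - 4)) = 24*(-14*4) = 24*(-56) = -1344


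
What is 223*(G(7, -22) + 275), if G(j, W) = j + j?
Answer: 64447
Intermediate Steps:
G(j, W) = 2*j
223*(G(7, -22) + 275) = 223*(2*7 + 275) = 223*(14 + 275) = 223*289 = 64447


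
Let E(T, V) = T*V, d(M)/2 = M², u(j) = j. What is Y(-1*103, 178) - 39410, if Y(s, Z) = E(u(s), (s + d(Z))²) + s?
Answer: -412253442688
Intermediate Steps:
d(M) = 2*M²
Y(s, Z) = s + s*(s + 2*Z²)² (Y(s, Z) = s*(s + 2*Z²)² + s = s + s*(s + 2*Z²)²)
Y(-1*103, 178) - 39410 = (-1*103)*(1 + (-1*103 + 2*178²)²) - 39410 = -103*(1 + (-103 + 2*31684)²) - 39410 = -103*(1 + (-103 + 63368)²) - 39410 = -103*(1 + 63265²) - 39410 = -103*(1 + 4002460225) - 39410 = -103*4002460226 - 39410 = -412253403278 - 39410 = -412253442688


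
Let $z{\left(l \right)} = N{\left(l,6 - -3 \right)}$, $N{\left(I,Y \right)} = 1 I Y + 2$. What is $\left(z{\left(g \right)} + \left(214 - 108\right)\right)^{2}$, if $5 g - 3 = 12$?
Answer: $18225$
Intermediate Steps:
$N{\left(I,Y \right)} = 2 + I Y$ ($N{\left(I,Y \right)} = I Y + 2 = 2 + I Y$)
$g = 3$ ($g = \frac{3}{5} + \frac{1}{5} \cdot 12 = \frac{3}{5} + \frac{12}{5} = 3$)
$z{\left(l \right)} = 2 + 9 l$ ($z{\left(l \right)} = 2 + l \left(6 - -3\right) = 2 + l \left(6 + 3\right) = 2 + l 9 = 2 + 9 l$)
$\left(z{\left(g \right)} + \left(214 - 108\right)\right)^{2} = \left(\left(2 + 9 \cdot 3\right) + \left(214 - 108\right)\right)^{2} = \left(\left(2 + 27\right) + 106\right)^{2} = \left(29 + 106\right)^{2} = 135^{2} = 18225$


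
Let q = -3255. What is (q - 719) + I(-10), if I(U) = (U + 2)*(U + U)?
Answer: -3814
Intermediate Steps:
I(U) = 2*U*(2 + U) (I(U) = (2 + U)*(2*U) = 2*U*(2 + U))
(q - 719) + I(-10) = (-3255 - 719) + 2*(-10)*(2 - 10) = -3974 + 2*(-10)*(-8) = -3974 + 160 = -3814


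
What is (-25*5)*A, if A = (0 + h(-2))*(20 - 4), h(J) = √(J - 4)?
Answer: -2000*I*√6 ≈ -4899.0*I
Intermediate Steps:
h(J) = √(-4 + J)
A = 16*I*√6 (A = (0 + √(-4 - 2))*(20 - 4) = (0 + √(-6))*16 = (0 + I*√6)*16 = (I*√6)*16 = 16*I*√6 ≈ 39.192*I)
(-25*5)*A = (-25*5)*(16*I*√6) = -2000*I*√6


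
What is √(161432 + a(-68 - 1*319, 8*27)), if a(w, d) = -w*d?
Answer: 4*√15314 ≈ 495.00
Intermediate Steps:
a(w, d) = -d*w
√(161432 + a(-68 - 1*319, 8*27)) = √(161432 - 8*27*(-68 - 1*319)) = √(161432 - 1*216*(-68 - 319)) = √(161432 - 1*216*(-387)) = √(161432 + 83592) = √245024 = 4*√15314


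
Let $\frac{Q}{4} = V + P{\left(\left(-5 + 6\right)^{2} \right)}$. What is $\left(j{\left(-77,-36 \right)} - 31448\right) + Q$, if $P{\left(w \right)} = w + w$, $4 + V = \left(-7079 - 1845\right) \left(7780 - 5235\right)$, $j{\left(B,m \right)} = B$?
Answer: $-90877853$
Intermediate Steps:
$V = -22711584$ ($V = -4 + \left(-7079 - 1845\right) \left(7780 - 5235\right) = -4 - 22711580 = -22711584$)
$P{\left(w \right)} = 2 w$
$Q = -90846328$ ($Q = 4 \left(-22711584 + 2 \left(-5 + 6\right)^{2}\right) = 4 \left(-22711584 + 2 \cdot 1^{2}\right) = 4 \left(-22711584 + 2 \cdot 1\right) = 4 \left(-22711584 + 2\right) = 4 \left(-22711582\right) = -90846328$)
$\left(j{\left(-77,-36 \right)} - 31448\right) + Q = \left(-77 - 31448\right) - 90846328 = -31525 - 90846328 = -90877853$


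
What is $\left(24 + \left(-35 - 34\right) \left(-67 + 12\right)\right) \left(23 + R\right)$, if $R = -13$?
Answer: $38190$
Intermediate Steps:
$\left(24 + \left(-35 - 34\right) \left(-67 + 12\right)\right) \left(23 + R\right) = \left(24 + \left(-35 - 34\right) \left(-67 + 12\right)\right) \left(23 - 13\right) = \left(24 - -3795\right) 10 = \left(24 + 3795\right) 10 = 3819 \cdot 10 = 38190$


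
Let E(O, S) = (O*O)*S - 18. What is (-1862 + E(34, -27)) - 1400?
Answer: -34492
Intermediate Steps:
E(O, S) = -18 + S*O**2 (E(O, S) = O**2*S - 18 = S*O**2 - 18 = -18 + S*O**2)
(-1862 + E(34, -27)) - 1400 = (-1862 + (-18 - 27*34**2)) - 1400 = (-1862 + (-18 - 27*1156)) - 1400 = (-1862 + (-18 - 31212)) - 1400 = (-1862 - 31230) - 1400 = -33092 - 1400 = -34492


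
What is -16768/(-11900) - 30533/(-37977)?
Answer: 250035259/112981575 ≈ 2.2131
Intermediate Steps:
-16768/(-11900) - 30533/(-37977) = -16768*(-1/11900) - 30533*(-1/37977) = 4192/2975 + 30533/37977 = 250035259/112981575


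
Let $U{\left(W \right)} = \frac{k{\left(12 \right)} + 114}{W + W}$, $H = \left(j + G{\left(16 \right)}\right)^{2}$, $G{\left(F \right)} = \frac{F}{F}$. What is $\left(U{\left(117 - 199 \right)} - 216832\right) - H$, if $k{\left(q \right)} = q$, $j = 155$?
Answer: $- \frac{19775839}{82} \approx -2.4117 \cdot 10^{5}$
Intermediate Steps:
$G{\left(F \right)} = 1$
$H = 24336$ ($H = \left(155 + 1\right)^{2} = 156^{2} = 24336$)
$U{\left(W \right)} = \frac{63}{W}$ ($U{\left(W \right)} = \frac{12 + 114}{W + W} = \frac{126}{2 W} = 126 \frac{1}{2 W} = \frac{63}{W}$)
$\left(U{\left(117 - 199 \right)} - 216832\right) - H = \left(\frac{63}{117 - 199} - 216832\right) - 24336 = \left(\frac{63}{-82} - 216832\right) - 24336 = \left(63 \left(- \frac{1}{82}\right) - 216832\right) - 24336 = \left(- \frac{63}{82} - 216832\right) - 24336 = - \frac{17780287}{82} - 24336 = - \frac{19775839}{82}$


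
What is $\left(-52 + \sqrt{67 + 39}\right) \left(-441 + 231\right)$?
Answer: $10920 - 210 \sqrt{106} \approx 8757.9$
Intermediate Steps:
$\left(-52 + \sqrt{67 + 39}\right) \left(-441 + 231\right) = \left(-52 + \sqrt{106}\right) \left(-210\right) = 10920 - 210 \sqrt{106}$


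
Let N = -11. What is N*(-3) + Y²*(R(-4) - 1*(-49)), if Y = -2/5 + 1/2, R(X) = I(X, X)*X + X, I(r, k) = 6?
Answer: 3321/100 ≈ 33.210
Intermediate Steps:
R(X) = 7*X (R(X) = 6*X + X = 7*X)
Y = ⅒ (Y = -2*⅕ + 1*(½) = -⅖ + ½ = ⅒ ≈ 0.10000)
N*(-3) + Y²*(R(-4) - 1*(-49)) = -11*(-3) + (⅒)²*(7*(-4) - 1*(-49)) = 33 + (-28 + 49)/100 = 33 + (1/100)*21 = 33 + 21/100 = 3321/100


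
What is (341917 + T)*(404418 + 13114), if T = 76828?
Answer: 174839437340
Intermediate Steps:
(341917 + T)*(404418 + 13114) = (341917 + 76828)*(404418 + 13114) = 418745*417532 = 174839437340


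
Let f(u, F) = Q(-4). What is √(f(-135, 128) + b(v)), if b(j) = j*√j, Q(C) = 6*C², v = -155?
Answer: √(96 - 155*I*√155) ≈ 31.844 - 30.299*I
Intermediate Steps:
f(u, F) = 96 (f(u, F) = 6*(-4)² = 6*16 = 96)
b(j) = j^(3/2)
√(f(-135, 128) + b(v)) = √(96 + (-155)^(3/2)) = √(96 - 155*I*√155)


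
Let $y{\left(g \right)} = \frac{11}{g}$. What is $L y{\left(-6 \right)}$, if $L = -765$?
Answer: $\frac{2805}{2} \approx 1402.5$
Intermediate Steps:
$L y{\left(-6 \right)} = - 765 \frac{11}{-6} = - 765 \cdot 11 \left(- \frac{1}{6}\right) = \left(-765\right) \left(- \frac{11}{6}\right) = \frac{2805}{2}$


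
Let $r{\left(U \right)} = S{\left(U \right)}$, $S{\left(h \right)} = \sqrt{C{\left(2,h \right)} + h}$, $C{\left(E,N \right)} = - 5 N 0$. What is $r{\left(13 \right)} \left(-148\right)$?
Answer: $- 148 \sqrt{13} \approx -533.62$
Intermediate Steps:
$C{\left(E,N \right)} = 0$
$S{\left(h \right)} = \sqrt{h}$ ($S{\left(h \right)} = \sqrt{0 + h} = \sqrt{h}$)
$r{\left(U \right)} = \sqrt{U}$
$r{\left(13 \right)} \left(-148\right) = \sqrt{13} \left(-148\right) = - 148 \sqrt{13}$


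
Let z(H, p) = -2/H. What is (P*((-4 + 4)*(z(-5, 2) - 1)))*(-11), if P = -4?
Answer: 0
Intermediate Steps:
(P*((-4 + 4)*(z(-5, 2) - 1)))*(-11) = -4*(-4 + 4)*(-2/(-5) - 1)*(-11) = -0*(-2*(-⅕) - 1)*(-11) = -0*(⅖ - 1)*(-11) = -0*(-3)/5*(-11) = -4*0*(-11) = 0*(-11) = 0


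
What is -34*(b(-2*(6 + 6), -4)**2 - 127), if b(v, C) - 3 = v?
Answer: -10676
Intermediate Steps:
b(v, C) = 3 + v
-34*(b(-2*(6 + 6), -4)**2 - 127) = -34*((3 - 2*(6 + 6))**2 - 127) = -34*((3 - 2*12)**2 - 127) = -34*((3 - 24)**2 - 127) = -34*((-21)**2 - 127) = -34*(441 - 127) = -34*314 = -10676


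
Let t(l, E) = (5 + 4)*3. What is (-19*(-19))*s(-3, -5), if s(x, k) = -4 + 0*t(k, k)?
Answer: -1444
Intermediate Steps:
t(l, E) = 27 (t(l, E) = 9*3 = 27)
s(x, k) = -4 (s(x, k) = -4 + 0*27 = -4 + 0 = -4)
(-19*(-19))*s(-3, -5) = -19*(-19)*(-4) = 361*(-4) = -1444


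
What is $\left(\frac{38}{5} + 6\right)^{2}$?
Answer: $\frac{4624}{25} \approx 184.96$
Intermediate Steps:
$\left(\frac{38}{5} + 6\right)^{2} = \left(\frac{68}{5}\right)^{2} = \frac{4624}{25}$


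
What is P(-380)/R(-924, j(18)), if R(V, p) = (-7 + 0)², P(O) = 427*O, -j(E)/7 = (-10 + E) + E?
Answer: -23180/7 ≈ -3311.4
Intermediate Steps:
j(E) = 70 - 14*E (j(E) = -7*((-10 + E) + E) = -7*(-10 + 2*E) = 70 - 14*E)
R(V, p) = 49 (R(V, p) = (-7)² = 49)
P(-380)/R(-924, j(18)) = (427*(-380))/49 = -162260*1/49 = -23180/7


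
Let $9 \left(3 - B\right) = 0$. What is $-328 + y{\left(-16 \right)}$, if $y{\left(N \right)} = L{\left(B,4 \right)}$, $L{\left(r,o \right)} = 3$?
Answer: $-325$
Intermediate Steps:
$B = 3$ ($B = 3 - 0 = 3 + 0 = 3$)
$y{\left(N \right)} = 3$
$-328 + y{\left(-16 \right)} = -328 + 3 = -325$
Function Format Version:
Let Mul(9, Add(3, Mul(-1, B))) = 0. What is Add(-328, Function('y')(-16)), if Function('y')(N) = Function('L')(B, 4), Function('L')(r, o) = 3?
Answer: -325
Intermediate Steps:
B = 3 (B = Add(3, Mul(Rational(-1, 9), 0)) = Add(3, 0) = 3)
Function('y')(N) = 3
Add(-328, Function('y')(-16)) = Add(-328, 3) = -325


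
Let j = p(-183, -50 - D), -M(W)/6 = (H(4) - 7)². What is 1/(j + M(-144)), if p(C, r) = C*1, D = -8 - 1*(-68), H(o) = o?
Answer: -1/237 ≈ -0.0042194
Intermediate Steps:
D = 60 (D = -8 + 68 = 60)
p(C, r) = C
M(W) = -54 (M(W) = -6*(4 - 7)² = -6*(-3)² = -6*9 = -54)
j = -183
1/(j + M(-144)) = 1/(-183 - 54) = 1/(-237) = -1/237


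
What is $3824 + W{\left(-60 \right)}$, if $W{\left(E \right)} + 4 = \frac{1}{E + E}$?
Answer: $\frac{458399}{120} \approx 3820.0$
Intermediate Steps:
$W{\left(E \right)} = -4 + \frac{1}{2 E}$ ($W{\left(E \right)} = -4 + \frac{1}{E + E} = -4 + \frac{1}{2 E}$)
$3824 + W{\left(-60 \right)} = 3824 - \left(4 - \frac{1}{2 \left(-60\right)}\right) = 3824 + \left(-4 + \frac{1}{2} \left(- \frac{1}{60}\right)\right) = 3824 - \frac{481}{120} = \frac{458399}{120}$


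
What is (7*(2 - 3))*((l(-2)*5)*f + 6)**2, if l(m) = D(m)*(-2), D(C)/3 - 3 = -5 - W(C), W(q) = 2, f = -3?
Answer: -877212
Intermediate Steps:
D(C) = -12 (D(C) = 9 + 3*(-5 - 1*2) = 9 + 3*(-5 - 2) = 9 + 3*(-7) = 9 - 21 = -12)
l(m) = 24 (l(m) = -12*(-2) = 24)
(7*(2 - 3))*((l(-2)*5)*f + 6)**2 = (7*(2 - 3))*((24*5)*(-3) + 6)**2 = (7*(-1))*(120*(-3) + 6)**2 = -7*(-360 + 6)**2 = -7*(-354)**2 = -7*125316 = -877212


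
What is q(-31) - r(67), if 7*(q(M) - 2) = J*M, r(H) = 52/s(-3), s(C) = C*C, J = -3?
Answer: 599/63 ≈ 9.5079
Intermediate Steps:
s(C) = C²
r(H) = 52/9 (r(H) = 52/((-3)²) = 52/9)
q(M) = 2 - 3*M/7 (q(M) = 2 + (-3*M)/7 = 2 - 3*M/7)
q(-31) - r(67) = (2 - 3/7*(-31)) - 1*52/9 = (2 + 93/7) - 52/9 = 107/7 - 52/9 = 599/63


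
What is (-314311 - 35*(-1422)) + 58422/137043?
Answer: -12084477947/45681 ≈ -2.6454e+5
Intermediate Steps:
(-314311 - 35*(-1422)) + 58422/137043 = (-314311 + 49770) + 58422*(1/137043) = -264541 + 19474/45681 = -12084477947/45681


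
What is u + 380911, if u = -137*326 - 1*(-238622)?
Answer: 574871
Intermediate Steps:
u = 193960 (u = -44662 + 238622 = 193960)
u + 380911 = 193960 + 380911 = 574871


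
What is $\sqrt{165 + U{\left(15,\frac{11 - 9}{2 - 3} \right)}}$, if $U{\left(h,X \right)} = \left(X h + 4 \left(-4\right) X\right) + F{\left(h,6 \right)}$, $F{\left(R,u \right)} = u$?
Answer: $\sqrt{173} \approx 13.153$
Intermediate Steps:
$U{\left(h,X \right)} = 6 - 16 X + X h$ ($U{\left(h,X \right)} = \left(X h + 4 \left(-4\right) X\right) + 6 = \left(X h - 16 X\right) + 6 = \left(- 16 X + X h\right) + 6 = 6 - 16 X + X h$)
$\sqrt{165 + U{\left(15,\frac{11 - 9}{2 - 3} \right)}} = \sqrt{165 + \left(6 - 16 \frac{11 - 9}{2 - 3} + \frac{11 - 9}{2 - 3} \cdot 15\right)} = \sqrt{165 + \left(6 - 16 \frac{2}{-1} + \frac{2}{-1} \cdot 15\right)} = \sqrt{165 + \left(6 - 16 \cdot 2 \left(-1\right) + 2 \left(-1\right) 15\right)} = \sqrt{165 - -8} = \sqrt{165 + \left(6 + 32 - 30\right)} = \sqrt{165 + 8} = \sqrt{173}$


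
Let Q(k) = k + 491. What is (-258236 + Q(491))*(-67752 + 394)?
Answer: 17328114932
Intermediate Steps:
Q(k) = 491 + k
(-258236 + Q(491))*(-67752 + 394) = (-258236 + (491 + 491))*(-67752 + 394) = (-258236 + 982)*(-67358) = -257254*(-67358) = 17328114932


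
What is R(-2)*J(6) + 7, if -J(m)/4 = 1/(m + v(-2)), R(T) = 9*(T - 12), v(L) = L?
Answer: 133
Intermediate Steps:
R(T) = -108 + 9*T (R(T) = 9*(-12 + T) = -108 + 9*T)
J(m) = -4/(-2 + m) (J(m) = -4/(m - 2) = -4/(-2 + m))
R(-2)*J(6) + 7 = (-108 + 9*(-2))*(-4/(-2 + 6)) + 7 = (-108 - 18)*(-4/4) + 7 = -(-504)/4 + 7 = -126*(-1) + 7 = 126 + 7 = 133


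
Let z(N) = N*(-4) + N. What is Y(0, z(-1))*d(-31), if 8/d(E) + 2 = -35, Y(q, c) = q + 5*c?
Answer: -120/37 ≈ -3.2432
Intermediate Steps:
z(N) = -3*N (z(N) = -4*N + N = -3*N)
d(E) = -8/37 (d(E) = 8/(-2 - 35) = 8/(-37) = 8*(-1/37) = -8/37)
Y(0, z(-1))*d(-31) = (0 + 5*(-3*(-1)))*(-8/37) = (0 + 5*3)*(-8/37) = (0 + 15)*(-8/37) = 15*(-8/37) = -120/37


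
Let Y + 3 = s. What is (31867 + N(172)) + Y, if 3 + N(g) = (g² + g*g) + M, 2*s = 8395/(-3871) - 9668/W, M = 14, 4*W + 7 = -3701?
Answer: 653430140525/7176834 ≈ 91047.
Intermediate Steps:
W = -927 (W = -7/4 + (¼)*(-3701) = -7/4 - 3701/4 = -927)
s = 29642663/7176834 (s = (8395/(-3871) - 9668/(-927))/2 = (8395*(-1/3871) - 9668*(-1/927))/2 = (-8395/3871 + 9668/927)/2 = (½)*(29642663/3588417) = 29642663/7176834 ≈ 4.1303)
N(g) = 11 + 2*g² (N(g) = -3 + ((g² + g*g) + 14) = -3 + ((g² + g²) + 14) = -3 + (2*g² + 14) = -3 + (14 + 2*g²) = 11 + 2*g²)
Y = 8112161/7176834 (Y = -3 + 29642663/7176834 = 8112161/7176834 ≈ 1.1303)
(31867 + N(172)) + Y = (31867 + (11 + 2*172²)) + 8112161/7176834 = (31867 + (11 + 2*29584)) + 8112161/7176834 = (31867 + (11 + 59168)) + 8112161/7176834 = (31867 + 59179) + 8112161/7176834 = 91046 + 8112161/7176834 = 653430140525/7176834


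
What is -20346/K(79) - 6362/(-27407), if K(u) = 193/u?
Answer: -44050975072/5289551 ≈ -8327.9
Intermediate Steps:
-20346/K(79) - 6362/(-27407) = -20346/(193/79) - 6362/(-27407) = -20346/(193*(1/79)) - 6362*(-1/27407) = -20346/193/79 + 6362/27407 = -20346*79/193 + 6362/27407 = -1607334/193 + 6362/27407 = -44050975072/5289551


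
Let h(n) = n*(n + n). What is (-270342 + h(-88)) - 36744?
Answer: -291598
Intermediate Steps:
h(n) = 2*n**2 (h(n) = n*(2*n) = 2*n**2)
(-270342 + h(-88)) - 36744 = (-270342 + 2*(-88)**2) - 36744 = (-270342 + 2*7744) - 36744 = (-270342 + 15488) - 36744 = -254854 - 36744 = -291598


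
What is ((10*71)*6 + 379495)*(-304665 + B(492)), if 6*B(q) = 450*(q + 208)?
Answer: -96769579575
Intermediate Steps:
B(q) = 15600 + 75*q (B(q) = (450*(q + 208))/6 = (450*(208 + q))/6 = (93600 + 450*q)/6 = 15600 + 75*q)
((10*71)*6 + 379495)*(-304665 + B(492)) = ((10*71)*6 + 379495)*(-304665 + (15600 + 75*492)) = (710*6 + 379495)*(-304665 + (15600 + 36900)) = (4260 + 379495)*(-304665 + 52500) = 383755*(-252165) = -96769579575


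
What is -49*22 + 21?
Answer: -1057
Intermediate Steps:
-49*22 + 21 = -1078 + 21 = -1057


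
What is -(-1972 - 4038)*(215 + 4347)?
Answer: 27417620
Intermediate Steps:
-(-1972 - 4038)*(215 + 4347) = -(-6010)*4562 = -1*(-27417620) = 27417620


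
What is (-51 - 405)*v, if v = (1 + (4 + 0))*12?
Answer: -27360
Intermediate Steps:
v = 60 (v = (1 + 4)*12 = 5*12 = 60)
(-51 - 405)*v = (-51 - 405)*60 = -456*60 = -27360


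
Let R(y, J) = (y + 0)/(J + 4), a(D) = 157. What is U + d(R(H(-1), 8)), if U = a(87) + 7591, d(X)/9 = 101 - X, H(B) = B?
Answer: 34631/4 ≈ 8657.8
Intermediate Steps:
R(y, J) = y/(4 + J)
d(X) = 909 - 9*X (d(X) = 9*(101 - X) = 909 - 9*X)
U = 7748 (U = 157 + 7591 = 7748)
U + d(R(H(-1), 8)) = 7748 + (909 - (-9)/(4 + 8)) = 7748 + (909 - (-9)/12) = 7748 + (909 - 9*(-1/12)) = 7748 + (909 + ¾) = 7748 + 3639/4 = 34631/4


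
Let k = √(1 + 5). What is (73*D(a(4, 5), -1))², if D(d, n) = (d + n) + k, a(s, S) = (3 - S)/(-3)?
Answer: 293095/9 - 10658*√6/3 ≈ 23864.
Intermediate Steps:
a(s, S) = -1 + S/3 (a(s, S) = (3 - S)*(-⅓) = -1 + S/3)
k = √6 ≈ 2.4495
D(d, n) = d + n + √6 (D(d, n) = (d + n) + √6 = d + n + √6)
(73*D(a(4, 5), -1))² = (73*((-1 + (⅓)*5) - 1 + √6))² = (73*((-1 + 5/3) - 1 + √6))² = (73*(⅔ - 1 + √6))² = (73*(-⅓ + √6))² = (-73/3 + 73*√6)²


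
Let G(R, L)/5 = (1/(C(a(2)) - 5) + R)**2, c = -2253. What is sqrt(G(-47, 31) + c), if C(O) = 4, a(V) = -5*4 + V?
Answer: sqrt(9267) ≈ 96.265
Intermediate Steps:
a(V) = -20 + V
G(R, L) = 5*(-1 + R)**2 (G(R, L) = 5*(1/(4 - 5) + R)**2 = 5*(1/(-1) + R)**2 = 5*(-1 + R)**2)
sqrt(G(-47, 31) + c) = sqrt(5*(1 - 1*(-47))**2 - 2253) = sqrt(5*(1 + 47)**2 - 2253) = sqrt(5*48**2 - 2253) = sqrt(5*2304 - 2253) = sqrt(11520 - 2253) = sqrt(9267)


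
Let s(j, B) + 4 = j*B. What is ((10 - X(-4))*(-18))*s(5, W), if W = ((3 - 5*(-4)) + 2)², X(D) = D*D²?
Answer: -4157172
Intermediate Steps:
X(D) = D³
W = 625 (W = ((3 + 20) + 2)² = (23 + 2)² = 25² = 625)
s(j, B) = -4 + B*j (s(j, B) = -4 + j*B = -4 + B*j)
((10 - X(-4))*(-18))*s(5, W) = ((10 - 1*(-4)³)*(-18))*(-4 + 625*5) = ((10 - 1*(-64))*(-18))*(-4 + 3125) = ((10 + 64)*(-18))*3121 = (74*(-18))*3121 = -1332*3121 = -4157172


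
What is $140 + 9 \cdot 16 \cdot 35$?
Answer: $5180$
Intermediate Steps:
$140 + 9 \cdot 16 \cdot 35 = 140 + 144 \cdot 35 = 140 + 5040 = 5180$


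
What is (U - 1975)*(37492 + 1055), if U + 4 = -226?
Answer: -84996135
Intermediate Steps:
U = -230 (U = -4 - 226 = -230)
(U - 1975)*(37492 + 1055) = (-230 - 1975)*(37492 + 1055) = -2205*38547 = -84996135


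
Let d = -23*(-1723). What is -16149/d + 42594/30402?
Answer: 199499288/200800143 ≈ 0.99352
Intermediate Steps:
d = 39629
-16149/d + 42594/30402 = -16149/39629 + 42594/30402 = -16149*1/39629 + 42594*(1/30402) = -16149/39629 + 7099/5067 = 199499288/200800143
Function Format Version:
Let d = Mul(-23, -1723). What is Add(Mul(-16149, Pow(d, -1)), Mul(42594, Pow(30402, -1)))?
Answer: Rational(199499288, 200800143) ≈ 0.99352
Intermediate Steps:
d = 39629
Add(Mul(-16149, Pow(d, -1)), Mul(42594, Pow(30402, -1))) = Add(Mul(-16149, Pow(39629, -1)), Mul(42594, Pow(30402, -1))) = Add(Mul(-16149, Rational(1, 39629)), Mul(42594, Rational(1, 30402))) = Add(Rational(-16149, 39629), Rational(7099, 5067)) = Rational(199499288, 200800143)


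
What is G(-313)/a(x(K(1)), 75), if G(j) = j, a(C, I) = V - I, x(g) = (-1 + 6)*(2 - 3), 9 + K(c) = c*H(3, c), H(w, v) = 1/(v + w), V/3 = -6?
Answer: 313/93 ≈ 3.3656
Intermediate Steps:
V = -18 (V = 3*(-6) = -18)
K(c) = -9 + c/(3 + c) (K(c) = -9 + c/(c + 3) = -9 + c/(3 + c))
x(g) = -5 (x(g) = 5*(-1) = -5)
a(C, I) = -18 - I
G(-313)/a(x(K(1)), 75) = -313/(-18 - 1*75) = -313/(-18 - 75) = -313/(-93) = -313*(-1/93) = 313/93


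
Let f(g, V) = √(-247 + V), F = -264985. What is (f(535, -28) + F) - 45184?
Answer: -310169 + 5*I*√11 ≈ -3.1017e+5 + 16.583*I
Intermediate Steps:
(f(535, -28) + F) - 45184 = (√(-247 - 28) - 264985) - 45184 = (√(-275) - 264985) - 45184 = (5*I*√11 - 264985) - 45184 = (-264985 + 5*I*√11) - 45184 = -310169 + 5*I*√11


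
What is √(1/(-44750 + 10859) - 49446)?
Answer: I*√56793669749817/33891 ≈ 222.36*I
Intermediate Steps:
√(1/(-44750 + 10859) - 49446) = √(1/(-33891) - 49446) = √(-1/33891 - 49446) = √(-1675774387/33891) = I*√56793669749817/33891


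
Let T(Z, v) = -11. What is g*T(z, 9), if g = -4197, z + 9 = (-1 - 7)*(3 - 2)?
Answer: 46167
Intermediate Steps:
z = -17 (z = -9 + (-1 - 7)*(3 - 2) = -9 - 8*1 = -9 - 8 = -17)
g*T(z, 9) = -4197*(-11) = 46167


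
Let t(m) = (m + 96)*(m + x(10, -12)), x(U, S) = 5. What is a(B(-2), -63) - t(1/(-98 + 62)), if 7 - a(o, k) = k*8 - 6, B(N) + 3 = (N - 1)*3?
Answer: 51587/1296 ≈ 39.805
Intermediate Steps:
B(N) = -6 + 3*N (B(N) = -3 + (N - 1)*3 = -3 + (-1 + N)*3 = -3 + (-3 + 3*N) = -6 + 3*N)
t(m) = (5 + m)*(96 + m) (t(m) = (m + 96)*(m + 5) = (96 + m)*(5 + m) = (5 + m)*(96 + m))
a(o, k) = 13 - 8*k (a(o, k) = 7 - (k*8 - 6) = 7 - (8*k - 6) = 7 - (-6 + 8*k) = 7 + (6 - 8*k) = 13 - 8*k)
a(B(-2), -63) - t(1/(-98 + 62)) = (13 - 8*(-63)) - (480 + (1/(-98 + 62))**2 + 101/(-98 + 62)) = (13 + 504) - (480 + (1/(-36))**2 + 101/(-36)) = 517 - (480 + (-1/36)**2 + 101*(-1/36)) = 517 - (480 + 1/1296 - 101/36) = 517 - 1*618445/1296 = 517 - 618445/1296 = 51587/1296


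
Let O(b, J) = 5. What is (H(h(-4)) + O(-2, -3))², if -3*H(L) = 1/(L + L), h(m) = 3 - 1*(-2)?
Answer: 22201/900 ≈ 24.668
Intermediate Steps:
h(m) = 5 (h(m) = 3 + 2 = 5)
H(L) = -1/(6*L) (H(L) = -1/(3*(L + L)) = -1/(2*L)/3 = -1/(6*L))
(H(h(-4)) + O(-2, -3))² = (-⅙/5 + 5)² = (-⅙*⅕ + 5)² = (-1/30 + 5)² = (149/30)² = 22201/900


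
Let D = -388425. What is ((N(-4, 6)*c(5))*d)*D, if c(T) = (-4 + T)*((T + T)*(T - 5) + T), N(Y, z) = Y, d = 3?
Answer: 23305500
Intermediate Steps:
c(T) = (-4 + T)*(T + 2*T*(-5 + T)) (c(T) = (-4 + T)*((2*T)*(-5 + T) + T) = (-4 + T)*(2*T*(-5 + T) + T) = (-4 + T)*(T + 2*T*(-5 + T)))
((N(-4, 6)*c(5))*d)*D = (-20*(36 - 17*5 + 2*5²)*3)*(-388425) = (-20*(36 - 85 + 2*25)*3)*(-388425) = (-20*(36 - 85 + 50)*3)*(-388425) = (-20*3)*(-388425) = (-4*5*3)*(-388425) = -20*3*(-388425) = -60*(-388425) = 23305500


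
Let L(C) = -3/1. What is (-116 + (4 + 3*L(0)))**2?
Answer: 14641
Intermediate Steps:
L(C) = -3 (L(C) = -3*1 = -3)
(-116 + (4 + 3*L(0)))**2 = (-116 + (4 + 3*(-3)))**2 = (-116 + (4 - 9))**2 = (-116 - 5)**2 = (-121)**2 = 14641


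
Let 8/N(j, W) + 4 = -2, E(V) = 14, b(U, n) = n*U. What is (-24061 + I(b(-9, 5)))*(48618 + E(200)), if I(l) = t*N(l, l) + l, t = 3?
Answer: -1172517520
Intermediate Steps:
b(U, n) = U*n
N(j, W) = -4/3 (N(j, W) = 8/(-4 - 2) = 8/(-6) = 8*(-⅙) = -4/3)
I(l) = -4 + l (I(l) = 3*(-4/3) + l = -4 + l)
(-24061 + I(b(-9, 5)))*(48618 + E(200)) = (-24061 + (-4 - 9*5))*(48618 + 14) = (-24061 + (-4 - 45))*48632 = (-24061 - 49)*48632 = -24110*48632 = -1172517520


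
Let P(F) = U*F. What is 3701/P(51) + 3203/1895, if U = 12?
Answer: 8973631/1159740 ≈ 7.7376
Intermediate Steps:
P(F) = 12*F
3701/P(51) + 3203/1895 = 3701/((12*51)) + 3203/1895 = 3701/612 + 3203*(1/1895) = 3701*(1/612) + 3203/1895 = 3701/612 + 3203/1895 = 8973631/1159740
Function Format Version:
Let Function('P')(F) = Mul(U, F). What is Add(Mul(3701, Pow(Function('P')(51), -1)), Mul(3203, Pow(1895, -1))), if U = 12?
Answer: Rational(8973631, 1159740) ≈ 7.7376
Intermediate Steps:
Function('P')(F) = Mul(12, F)
Add(Mul(3701, Pow(Function('P')(51), -1)), Mul(3203, Pow(1895, -1))) = Add(Mul(3701, Pow(Mul(12, 51), -1)), Mul(3203, Pow(1895, -1))) = Add(Mul(3701, Pow(612, -1)), Mul(3203, Rational(1, 1895))) = Add(Mul(3701, Rational(1, 612)), Rational(3203, 1895)) = Add(Rational(3701, 612), Rational(3203, 1895)) = Rational(8973631, 1159740)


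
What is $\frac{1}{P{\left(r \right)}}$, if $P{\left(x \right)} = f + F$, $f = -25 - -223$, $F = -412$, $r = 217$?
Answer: $- \frac{1}{214} \approx -0.0046729$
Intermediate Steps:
$f = 198$ ($f = -25 + 223 = 198$)
$P{\left(x \right)} = -214$ ($P{\left(x \right)} = 198 - 412 = -214$)
$\frac{1}{P{\left(r \right)}} = \frac{1}{-214} = - \frac{1}{214}$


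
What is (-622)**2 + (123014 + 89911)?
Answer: 599809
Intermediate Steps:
(-622)**2 + (123014 + 89911) = 386884 + 212925 = 599809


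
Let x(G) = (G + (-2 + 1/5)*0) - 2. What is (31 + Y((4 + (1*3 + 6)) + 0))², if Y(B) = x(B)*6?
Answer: 9409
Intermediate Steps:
x(G) = -2 + G (x(G) = (G + (-2 + ⅕)*0) - 2 = (G - 9/5*0) - 2 = (G + 0) - 2 = G - 2 = -2 + G)
Y(B) = -12 + 6*B (Y(B) = (-2 + B)*6 = -12 + 6*B)
(31 + Y((4 + (1*3 + 6)) + 0))² = (31 + (-12 + 6*((4 + (1*3 + 6)) + 0)))² = (31 + (-12 + 6*((4 + (3 + 6)) + 0)))² = (31 + (-12 + 6*((4 + 9) + 0)))² = (31 + (-12 + 6*(13 + 0)))² = (31 + (-12 + 6*13))² = (31 + (-12 + 78))² = (31 + 66)² = 97² = 9409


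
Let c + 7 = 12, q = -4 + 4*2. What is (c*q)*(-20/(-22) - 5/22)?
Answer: 150/11 ≈ 13.636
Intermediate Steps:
q = 4 (q = -4 + 8 = 4)
c = 5 (c = -7 + 12 = 5)
(c*q)*(-20/(-22) - 5/22) = (5*4)*(-20/(-22) - 5/22) = 20*(-20*(-1/22) - 5*1/22) = 20*(10/11 - 5/22) = 20*(15/22) = 150/11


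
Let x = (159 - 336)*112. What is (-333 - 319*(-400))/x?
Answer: -18181/2832 ≈ -6.4198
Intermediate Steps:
x = -19824 (x = -177*112 = -19824)
(-333 - 319*(-400))/x = (-333 - 319*(-400))/(-19824) = (-333 + 127600)*(-1/19824) = 127267*(-1/19824) = -18181/2832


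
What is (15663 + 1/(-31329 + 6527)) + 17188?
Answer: 814770501/24802 ≈ 32851.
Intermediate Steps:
(15663 + 1/(-31329 + 6527)) + 17188 = (15663 + 1/(-24802)) + 17188 = (15663 - 1/24802) + 17188 = 388473725/24802 + 17188 = 814770501/24802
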